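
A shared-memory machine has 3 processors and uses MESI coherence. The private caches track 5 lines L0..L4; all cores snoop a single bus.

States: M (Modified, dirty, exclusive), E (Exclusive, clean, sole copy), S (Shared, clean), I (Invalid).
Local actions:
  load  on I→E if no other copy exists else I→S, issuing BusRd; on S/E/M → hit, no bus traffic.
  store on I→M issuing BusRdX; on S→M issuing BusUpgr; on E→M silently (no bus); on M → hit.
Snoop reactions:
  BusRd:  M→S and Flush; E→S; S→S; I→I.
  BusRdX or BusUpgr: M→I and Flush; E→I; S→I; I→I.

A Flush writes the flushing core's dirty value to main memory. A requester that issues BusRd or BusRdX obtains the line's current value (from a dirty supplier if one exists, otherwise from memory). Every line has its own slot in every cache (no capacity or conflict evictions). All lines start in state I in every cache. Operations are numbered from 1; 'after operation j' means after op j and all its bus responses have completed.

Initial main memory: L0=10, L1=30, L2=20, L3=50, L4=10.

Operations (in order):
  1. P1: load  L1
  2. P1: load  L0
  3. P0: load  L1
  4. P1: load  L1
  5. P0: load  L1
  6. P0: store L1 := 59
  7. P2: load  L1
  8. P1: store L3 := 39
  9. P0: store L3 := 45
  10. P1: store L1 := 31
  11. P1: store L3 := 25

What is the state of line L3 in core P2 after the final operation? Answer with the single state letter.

state = I

  op1 P1: load  L1 → I/E/I on L1; bus BusRd; mem=30
  op2 P1: load  L0 → I/E/I on L0; bus BusRd; mem=10
  op3 P0: load  L1 → S/S/I on L1; bus BusRd; mem=30
  op4 P1: load  L1 → S/S/I on L1; bus (none); mem=30
  op5 P0: load  L1 → S/S/I on L1; bus (none); mem=30
  op6 P0: store L1 := 59 → M/I/I on L1; bus BusUpgr; mem=30
  op7 P2: load  L1 → S/I/S on L1; bus BusRd Flush; mem=59
  op8 P1: store L3 := 39 → I/M/I on L3; bus BusRdX; mem=50
  op9 P0: store L3 := 45 → M/I/I on L3; bus BusRdX Flush; mem=39
  op10 P1: store L1 := 31 → I/M/I on L1; bus BusRdX; mem=59
  op11 P1: store L3 := 25 → I/M/I on L3; bus BusRdX Flush; mem=45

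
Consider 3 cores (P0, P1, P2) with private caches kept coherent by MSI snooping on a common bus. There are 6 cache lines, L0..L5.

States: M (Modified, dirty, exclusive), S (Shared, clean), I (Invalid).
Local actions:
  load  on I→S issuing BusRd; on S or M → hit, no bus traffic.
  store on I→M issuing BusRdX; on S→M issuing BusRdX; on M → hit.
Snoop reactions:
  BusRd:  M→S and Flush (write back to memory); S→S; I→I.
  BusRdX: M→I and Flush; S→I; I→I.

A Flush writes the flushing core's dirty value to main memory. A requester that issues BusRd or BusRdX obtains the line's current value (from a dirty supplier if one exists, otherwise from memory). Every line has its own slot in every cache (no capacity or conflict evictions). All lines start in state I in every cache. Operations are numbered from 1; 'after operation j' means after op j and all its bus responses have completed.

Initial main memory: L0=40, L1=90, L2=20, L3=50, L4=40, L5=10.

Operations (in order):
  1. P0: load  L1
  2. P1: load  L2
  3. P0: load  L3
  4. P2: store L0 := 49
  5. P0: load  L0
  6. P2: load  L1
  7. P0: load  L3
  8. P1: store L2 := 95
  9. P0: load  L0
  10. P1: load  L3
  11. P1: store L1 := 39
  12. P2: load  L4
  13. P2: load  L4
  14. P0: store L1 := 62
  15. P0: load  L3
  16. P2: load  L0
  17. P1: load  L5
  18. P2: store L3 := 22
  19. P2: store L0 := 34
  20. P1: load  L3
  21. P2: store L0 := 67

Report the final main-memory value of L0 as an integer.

memory[L0] = 49

1. P0: load  L1  bus=[BusRd]  L1: P0=S P1=I P2=I  mem[L1]=90
2. P1: load  L2  bus=[BusRd]  L2: P0=I P1=S P2=I  mem[L2]=20
3. P0: load  L3  bus=[BusRd]  L3: P0=S P1=I P2=I  mem[L3]=50
4. P2: store L0 := 49  bus=[BusRdX]  L0: P0=I P1=I P2=M  mem[L0]=40
5. P0: load  L0  bus=[BusRd,Flush]  L0: P0=S P1=I P2=S  mem[L0]=49
6. P2: load  L1  bus=[BusRd]  L1: P0=S P1=I P2=S  mem[L1]=90
7. P0: load  L3  bus=[-]  L3: P0=S P1=I P2=I  mem[L3]=50
8. P1: store L2 := 95  bus=[BusRdX]  L2: P0=I P1=M P2=I  mem[L2]=20
9. P0: load  L0  bus=[-]  L0: P0=S P1=I P2=S  mem[L0]=49
10. P1: load  L3  bus=[BusRd]  L3: P0=S P1=S P2=I  mem[L3]=50
11. P1: store L1 := 39  bus=[BusRdX]  L1: P0=I P1=M P2=I  mem[L1]=90
12. P2: load  L4  bus=[BusRd]  L4: P0=I P1=I P2=S  mem[L4]=40
13. P2: load  L4  bus=[-]  L4: P0=I P1=I P2=S  mem[L4]=40
14. P0: store L1 := 62  bus=[BusRdX,Flush]  L1: P0=M P1=I P2=I  mem[L1]=39
15. P0: load  L3  bus=[-]  L3: P0=S P1=S P2=I  mem[L3]=50
16. P2: load  L0  bus=[-]  L0: P0=S P1=I P2=S  mem[L0]=49
17. P1: load  L5  bus=[BusRd]  L5: P0=I P1=S P2=I  mem[L5]=10
18. P2: store L3 := 22  bus=[BusRdX]  L3: P0=I P1=I P2=M  mem[L3]=50
19. P2: store L0 := 34  bus=[BusRdX]  L0: P0=I P1=I P2=M  mem[L0]=49
20. P1: load  L3  bus=[BusRd,Flush]  L3: P0=I P1=S P2=S  mem[L3]=22
21. P2: store L0 := 67  bus=[-]  L0: P0=I P1=I P2=M  mem[L0]=49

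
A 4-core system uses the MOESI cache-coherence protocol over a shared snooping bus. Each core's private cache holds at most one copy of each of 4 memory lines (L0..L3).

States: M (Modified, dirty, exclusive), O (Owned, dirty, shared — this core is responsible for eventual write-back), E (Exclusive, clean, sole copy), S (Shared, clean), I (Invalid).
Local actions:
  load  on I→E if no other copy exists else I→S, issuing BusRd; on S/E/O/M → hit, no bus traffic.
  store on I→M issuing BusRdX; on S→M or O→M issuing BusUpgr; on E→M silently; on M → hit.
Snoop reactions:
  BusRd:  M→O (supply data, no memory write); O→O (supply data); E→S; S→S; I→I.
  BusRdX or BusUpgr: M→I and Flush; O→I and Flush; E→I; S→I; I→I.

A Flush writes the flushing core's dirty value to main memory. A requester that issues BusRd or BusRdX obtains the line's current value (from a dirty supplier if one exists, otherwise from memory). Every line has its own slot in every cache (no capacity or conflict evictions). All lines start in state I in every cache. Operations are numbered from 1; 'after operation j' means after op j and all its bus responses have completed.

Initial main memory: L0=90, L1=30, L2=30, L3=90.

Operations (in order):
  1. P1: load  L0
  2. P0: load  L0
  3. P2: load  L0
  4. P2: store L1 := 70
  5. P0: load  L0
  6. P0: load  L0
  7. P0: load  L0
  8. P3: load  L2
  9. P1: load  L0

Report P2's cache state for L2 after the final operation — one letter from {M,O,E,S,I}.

1. P1: load  L0  bus=[BusRd]  L0: P0=I P1=E P2=I P3=I  mem[L0]=90
2. P0: load  L0  bus=[BusRd]  L0: P0=S P1=S P2=I P3=I  mem[L0]=90
3. P2: load  L0  bus=[BusRd]  L0: P0=S P1=S P2=S P3=I  mem[L0]=90
4. P2: store L1 := 70  bus=[BusRdX]  L1: P0=I P1=I P2=M P3=I  mem[L1]=30
5. P0: load  L0  bus=[-]  L0: P0=S P1=S P2=S P3=I  mem[L0]=90
6. P0: load  L0  bus=[-]  L0: P0=S P1=S P2=S P3=I  mem[L0]=90
7. P0: load  L0  bus=[-]  L0: P0=S P1=S P2=S P3=I  mem[L0]=90
8. P3: load  L2  bus=[BusRd]  L2: P0=I P1=I P2=I P3=E  mem[L2]=30
9. P1: load  L0  bus=[-]  L0: P0=S P1=S P2=S P3=I  mem[L0]=90

state = I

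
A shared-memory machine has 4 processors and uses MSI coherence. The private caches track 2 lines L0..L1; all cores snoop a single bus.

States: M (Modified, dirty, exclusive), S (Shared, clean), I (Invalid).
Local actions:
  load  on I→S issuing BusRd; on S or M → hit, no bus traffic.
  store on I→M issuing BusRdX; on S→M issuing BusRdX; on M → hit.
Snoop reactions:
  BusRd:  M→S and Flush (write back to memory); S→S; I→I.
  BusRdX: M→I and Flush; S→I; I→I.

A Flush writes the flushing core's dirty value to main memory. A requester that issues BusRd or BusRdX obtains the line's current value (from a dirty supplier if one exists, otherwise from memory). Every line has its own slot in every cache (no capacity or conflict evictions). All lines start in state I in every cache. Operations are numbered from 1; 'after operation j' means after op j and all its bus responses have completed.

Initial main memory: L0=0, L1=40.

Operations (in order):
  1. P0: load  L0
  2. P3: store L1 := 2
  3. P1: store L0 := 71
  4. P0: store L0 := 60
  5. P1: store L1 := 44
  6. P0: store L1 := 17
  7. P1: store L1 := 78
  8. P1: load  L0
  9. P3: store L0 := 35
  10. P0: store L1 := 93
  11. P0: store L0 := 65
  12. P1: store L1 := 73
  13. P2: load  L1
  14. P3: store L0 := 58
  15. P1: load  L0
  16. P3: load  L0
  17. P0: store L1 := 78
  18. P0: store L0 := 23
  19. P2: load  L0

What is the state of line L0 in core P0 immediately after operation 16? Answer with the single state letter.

state = I

  op1 P0: load  L0 → S/I/I/I on L0; bus BusRd; mem=0
  op2 P3: store L1 := 2 → I/I/I/M on L1; bus BusRdX; mem=40
  op3 P1: store L0 := 71 → I/M/I/I on L0; bus BusRdX; mem=0
  op4 P0: store L0 := 60 → M/I/I/I on L0; bus BusRdX Flush; mem=71
  op5 P1: store L1 := 44 → I/M/I/I on L1; bus BusRdX Flush; mem=2
  op6 P0: store L1 := 17 → M/I/I/I on L1; bus BusRdX Flush; mem=44
  op7 P1: store L1 := 78 → I/M/I/I on L1; bus BusRdX Flush; mem=17
  op8 P1: load  L0 → S/S/I/I on L0; bus BusRd Flush; mem=60
  op9 P3: store L0 := 35 → I/I/I/M on L0; bus BusRdX; mem=60
  op10 P0: store L1 := 93 → M/I/I/I on L1; bus BusRdX Flush; mem=78
  op11 P0: store L0 := 65 → M/I/I/I on L0; bus BusRdX Flush; mem=35
  op12 P1: store L1 := 73 → I/M/I/I on L1; bus BusRdX Flush; mem=93
  op13 P2: load  L1 → I/S/S/I on L1; bus BusRd Flush; mem=73
  op14 P3: store L0 := 58 → I/I/I/M on L0; bus BusRdX Flush; mem=65
  op15 P1: load  L0 → I/S/I/S on L0; bus BusRd Flush; mem=58
  op16 P3: load  L0 → I/S/I/S on L0; bus (none); mem=58
  op17 P0: store L1 := 78 → M/I/I/I on L1; bus BusRdX; mem=73
  op18 P0: store L0 := 23 → M/I/I/I on L0; bus BusRdX; mem=58
  op19 P2: load  L0 → S/I/S/I on L0; bus BusRd Flush; mem=23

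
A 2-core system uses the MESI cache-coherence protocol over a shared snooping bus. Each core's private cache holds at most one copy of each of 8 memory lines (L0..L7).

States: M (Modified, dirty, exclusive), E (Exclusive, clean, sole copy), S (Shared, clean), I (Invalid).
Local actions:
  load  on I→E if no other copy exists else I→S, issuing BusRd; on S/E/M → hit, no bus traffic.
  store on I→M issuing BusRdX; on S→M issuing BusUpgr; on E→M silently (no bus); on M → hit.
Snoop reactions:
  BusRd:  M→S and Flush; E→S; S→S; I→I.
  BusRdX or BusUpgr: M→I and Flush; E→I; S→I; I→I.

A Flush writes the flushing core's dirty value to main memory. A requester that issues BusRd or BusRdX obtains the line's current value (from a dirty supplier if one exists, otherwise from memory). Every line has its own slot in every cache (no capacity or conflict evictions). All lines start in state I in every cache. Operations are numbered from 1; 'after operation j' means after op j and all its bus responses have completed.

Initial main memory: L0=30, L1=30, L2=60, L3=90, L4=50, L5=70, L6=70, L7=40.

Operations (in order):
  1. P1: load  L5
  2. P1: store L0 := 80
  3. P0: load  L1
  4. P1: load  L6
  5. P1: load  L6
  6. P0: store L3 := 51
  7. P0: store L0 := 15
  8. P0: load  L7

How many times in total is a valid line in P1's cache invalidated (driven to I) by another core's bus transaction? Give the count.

invalidations = 1

1. P1: load  L5  bus=[BusRd]  L5: P0=I P1=E  mem[L5]=70
2. P1: store L0 := 80  bus=[BusRdX]  L0: P0=I P1=M  mem[L0]=30
3. P0: load  L1  bus=[BusRd]  L1: P0=E P1=I  mem[L1]=30
4. P1: load  L6  bus=[BusRd]  L6: P0=I P1=E  mem[L6]=70
5. P1: load  L6  bus=[-]  L6: P0=I P1=E  mem[L6]=70
6. P0: store L3 := 51  bus=[BusRdX]  L3: P0=M P1=I  mem[L3]=90
7. P0: store L0 := 15  bus=[BusRdX,Flush]  L0: P0=M P1=I  mem[L0]=80
8. P0: load  L7  bus=[BusRd]  L7: P0=E P1=I  mem[L7]=40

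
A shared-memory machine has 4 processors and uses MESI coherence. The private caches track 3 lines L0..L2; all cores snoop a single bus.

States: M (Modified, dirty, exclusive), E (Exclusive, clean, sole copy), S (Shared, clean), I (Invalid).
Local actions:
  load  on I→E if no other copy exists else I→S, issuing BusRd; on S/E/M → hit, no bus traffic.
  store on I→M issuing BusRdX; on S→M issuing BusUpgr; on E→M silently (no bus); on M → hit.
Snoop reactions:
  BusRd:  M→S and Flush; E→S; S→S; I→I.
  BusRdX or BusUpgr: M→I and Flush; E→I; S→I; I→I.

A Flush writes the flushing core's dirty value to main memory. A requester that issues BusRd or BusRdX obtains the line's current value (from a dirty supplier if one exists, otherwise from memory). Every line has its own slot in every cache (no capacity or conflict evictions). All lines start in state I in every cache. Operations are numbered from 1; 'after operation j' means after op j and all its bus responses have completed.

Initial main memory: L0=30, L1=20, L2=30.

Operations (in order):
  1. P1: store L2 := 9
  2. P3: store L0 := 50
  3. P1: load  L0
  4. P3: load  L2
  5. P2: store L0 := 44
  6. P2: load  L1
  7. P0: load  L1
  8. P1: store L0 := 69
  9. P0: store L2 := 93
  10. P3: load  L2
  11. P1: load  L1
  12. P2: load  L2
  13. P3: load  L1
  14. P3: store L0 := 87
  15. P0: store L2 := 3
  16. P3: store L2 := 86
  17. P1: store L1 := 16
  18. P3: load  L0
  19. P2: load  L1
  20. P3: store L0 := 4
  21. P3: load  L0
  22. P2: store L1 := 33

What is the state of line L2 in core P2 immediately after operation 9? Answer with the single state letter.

[1] P1: store L2 := 9 | P0:I, P1:M(9), P2:I, P3:I | bus: BusRdX
[2] P3: store L0 := 50 | P0:I, P1:I, P2:I, P3:M(50) | bus: BusRdX
[3] P1: load  L0 | P0:I, P1:S(50), P2:I, P3:S(50) | bus: BusRd,Flush
[4] P3: load  L2 | P0:I, P1:S(9), P2:I, P3:S(9) | bus: BusRd,Flush
[5] P2: store L0 := 44 | P0:I, P1:I, P2:M(44), P3:I | bus: BusRdX
[6] P2: load  L1 | P0:I, P1:I, P2:E(20), P3:I | bus: BusRd
[7] P0: load  L1 | P0:S(20), P1:I, P2:S(20), P3:I | bus: BusRd
[8] P1: store L0 := 69 | P0:I, P1:M(69), P2:I, P3:I | bus: BusRdX,Flush
[9] P0: store L2 := 93 | P0:M(93), P1:I, P2:I, P3:I | bus: BusRdX
[10] P3: load  L2 | P0:S(93), P1:I, P2:I, P3:S(93) | bus: BusRd,Flush
[11] P1: load  L1 | P0:S(20), P1:S(20), P2:S(20), P3:I | bus: BusRd
[12] P2: load  L2 | P0:S(93), P1:I, P2:S(93), P3:S(93) | bus: BusRd
[13] P3: load  L1 | P0:S(20), P1:S(20), P2:S(20), P3:S(20) | bus: BusRd
[14] P3: store L0 := 87 | P0:I, P1:I, P2:I, P3:M(87) | bus: BusRdX,Flush
[15] P0: store L2 := 3 | P0:M(3), P1:I, P2:I, P3:I | bus: BusUpgr
[16] P3: store L2 := 86 | P0:I, P1:I, P2:I, P3:M(86) | bus: BusRdX,Flush
[17] P1: store L1 := 16 | P0:I, P1:M(16), P2:I, P3:I | bus: BusUpgr
[18] P3: load  L0 | P0:I, P1:I, P2:I, P3:M(87) | bus: none
[19] P2: load  L1 | P0:I, P1:S(16), P2:S(16), P3:I | bus: BusRd,Flush
[20] P3: store L0 := 4 | P0:I, P1:I, P2:I, P3:M(4) | bus: none
[21] P3: load  L0 | P0:I, P1:I, P2:I, P3:M(4) | bus: none
[22] P2: store L1 := 33 | P0:I, P1:I, P2:M(33), P3:I | bus: BusUpgr

state = I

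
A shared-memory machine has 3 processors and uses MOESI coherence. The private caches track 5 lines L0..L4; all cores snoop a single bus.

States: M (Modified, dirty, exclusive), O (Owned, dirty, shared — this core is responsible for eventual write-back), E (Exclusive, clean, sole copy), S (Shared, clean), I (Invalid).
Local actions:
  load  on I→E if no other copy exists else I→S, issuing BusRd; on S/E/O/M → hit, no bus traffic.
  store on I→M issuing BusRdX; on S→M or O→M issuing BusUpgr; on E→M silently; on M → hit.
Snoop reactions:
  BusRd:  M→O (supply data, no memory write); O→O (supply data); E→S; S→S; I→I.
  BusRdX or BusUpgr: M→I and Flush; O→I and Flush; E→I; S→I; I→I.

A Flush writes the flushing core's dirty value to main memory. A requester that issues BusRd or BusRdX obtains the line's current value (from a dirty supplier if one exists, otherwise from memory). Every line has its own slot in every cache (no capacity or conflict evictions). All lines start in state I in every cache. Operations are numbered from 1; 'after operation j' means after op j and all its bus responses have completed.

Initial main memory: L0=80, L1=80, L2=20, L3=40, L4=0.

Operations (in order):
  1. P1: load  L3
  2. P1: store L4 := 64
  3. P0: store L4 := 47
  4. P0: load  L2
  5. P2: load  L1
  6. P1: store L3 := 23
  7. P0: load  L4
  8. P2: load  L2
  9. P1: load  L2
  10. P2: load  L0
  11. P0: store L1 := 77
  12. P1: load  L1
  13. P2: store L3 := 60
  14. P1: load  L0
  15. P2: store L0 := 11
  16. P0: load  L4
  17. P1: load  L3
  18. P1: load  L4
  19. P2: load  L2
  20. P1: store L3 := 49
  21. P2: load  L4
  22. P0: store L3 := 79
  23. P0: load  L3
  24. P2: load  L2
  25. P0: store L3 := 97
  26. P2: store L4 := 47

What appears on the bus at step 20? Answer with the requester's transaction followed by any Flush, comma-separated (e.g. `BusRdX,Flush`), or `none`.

bus = BusUpgr,Flush

  op1 P1: load  L3 → I/E/I on L3; bus BusRd; mem=40
  op2 P1: store L4 := 64 → I/M/I on L4; bus BusRdX; mem=0
  op3 P0: store L4 := 47 → M/I/I on L4; bus BusRdX Flush; mem=64
  op4 P0: load  L2 → E/I/I on L2; bus BusRd; mem=20
  op5 P2: load  L1 → I/I/E on L1; bus BusRd; mem=80
  op6 P1: store L3 := 23 → I/M/I on L3; bus (none); mem=40
  op7 P0: load  L4 → M/I/I on L4; bus (none); mem=64
  op8 P2: load  L2 → S/I/S on L2; bus BusRd; mem=20
  op9 P1: load  L2 → S/S/S on L2; bus BusRd; mem=20
  op10 P2: load  L0 → I/I/E on L0; bus BusRd; mem=80
  op11 P0: store L1 := 77 → M/I/I on L1; bus BusRdX; mem=80
  op12 P1: load  L1 → O/S/I on L1; bus BusRd; mem=80
  op13 P2: store L3 := 60 → I/I/M on L3; bus BusRdX Flush; mem=23
  op14 P1: load  L0 → I/S/S on L0; bus BusRd; mem=80
  op15 P2: store L0 := 11 → I/I/M on L0; bus BusUpgr; mem=80
  op16 P0: load  L4 → M/I/I on L4; bus (none); mem=64
  op17 P1: load  L3 → I/S/O on L3; bus BusRd; mem=23
  op18 P1: load  L4 → O/S/I on L4; bus BusRd; mem=64
  op19 P2: load  L2 → S/S/S on L2; bus (none); mem=20
  op20 P1: store L3 := 49 → I/M/I on L3; bus BusUpgr Flush; mem=60
  op21 P2: load  L4 → O/S/S on L4; bus BusRd; mem=64
  op22 P0: store L3 := 79 → M/I/I on L3; bus BusRdX Flush; mem=49
  op23 P0: load  L3 → M/I/I on L3; bus (none); mem=49
  op24 P2: load  L2 → S/S/S on L2; bus (none); mem=20
  op25 P0: store L3 := 97 → M/I/I on L3; bus (none); mem=49
  op26 P2: store L4 := 47 → I/I/M on L4; bus BusUpgr Flush; mem=47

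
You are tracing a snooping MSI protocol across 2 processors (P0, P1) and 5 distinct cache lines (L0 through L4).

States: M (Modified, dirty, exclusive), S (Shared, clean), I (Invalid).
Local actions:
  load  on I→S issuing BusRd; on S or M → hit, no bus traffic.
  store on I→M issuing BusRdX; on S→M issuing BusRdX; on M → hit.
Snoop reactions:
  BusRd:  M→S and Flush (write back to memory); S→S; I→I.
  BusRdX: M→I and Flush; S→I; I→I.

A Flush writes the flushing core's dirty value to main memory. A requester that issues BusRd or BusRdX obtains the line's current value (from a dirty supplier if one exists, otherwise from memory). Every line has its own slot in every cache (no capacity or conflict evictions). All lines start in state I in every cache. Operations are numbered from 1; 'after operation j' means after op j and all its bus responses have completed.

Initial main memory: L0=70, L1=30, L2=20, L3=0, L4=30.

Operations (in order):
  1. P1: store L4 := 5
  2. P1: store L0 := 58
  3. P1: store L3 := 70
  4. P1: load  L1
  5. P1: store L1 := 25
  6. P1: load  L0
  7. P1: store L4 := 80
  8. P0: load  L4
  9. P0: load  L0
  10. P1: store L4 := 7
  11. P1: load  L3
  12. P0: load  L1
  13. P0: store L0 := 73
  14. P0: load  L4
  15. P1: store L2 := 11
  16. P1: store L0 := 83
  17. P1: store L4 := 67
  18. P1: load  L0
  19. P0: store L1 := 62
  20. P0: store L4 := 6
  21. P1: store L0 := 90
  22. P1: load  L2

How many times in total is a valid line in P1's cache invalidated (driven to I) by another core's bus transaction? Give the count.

[1] P1: store L4 := 5 | P0:I, P1:M(5) | bus: BusRdX
[2] P1: store L0 := 58 | P0:I, P1:M(58) | bus: BusRdX
[3] P1: store L3 := 70 | P0:I, P1:M(70) | bus: BusRdX
[4] P1: load  L1 | P0:I, P1:S(30) | bus: BusRd
[5] P1: store L1 := 25 | P0:I, P1:M(25) | bus: BusRdX
[6] P1: load  L0 | P0:I, P1:M(58) | bus: none
[7] P1: store L4 := 80 | P0:I, P1:M(80) | bus: none
[8] P0: load  L4 | P0:S(80), P1:S(80) | bus: BusRd,Flush
[9] P0: load  L0 | P0:S(58), P1:S(58) | bus: BusRd,Flush
[10] P1: store L4 := 7 | P0:I, P1:M(7) | bus: BusRdX
[11] P1: load  L3 | P0:I, P1:M(70) | bus: none
[12] P0: load  L1 | P0:S(25), P1:S(25) | bus: BusRd,Flush
[13] P0: store L0 := 73 | P0:M(73), P1:I | bus: BusRdX
[14] P0: load  L4 | P0:S(7), P1:S(7) | bus: BusRd,Flush
[15] P1: store L2 := 11 | P0:I, P1:M(11) | bus: BusRdX
[16] P1: store L0 := 83 | P0:I, P1:M(83) | bus: BusRdX,Flush
[17] P1: store L4 := 67 | P0:I, P1:M(67) | bus: BusRdX
[18] P1: load  L0 | P0:I, P1:M(83) | bus: none
[19] P0: store L1 := 62 | P0:M(62), P1:I | bus: BusRdX
[20] P0: store L4 := 6 | P0:M(6), P1:I | bus: BusRdX,Flush
[21] P1: store L0 := 90 | P0:I, P1:M(90) | bus: none
[22] P1: load  L2 | P0:I, P1:M(11) | bus: none

invalidations = 3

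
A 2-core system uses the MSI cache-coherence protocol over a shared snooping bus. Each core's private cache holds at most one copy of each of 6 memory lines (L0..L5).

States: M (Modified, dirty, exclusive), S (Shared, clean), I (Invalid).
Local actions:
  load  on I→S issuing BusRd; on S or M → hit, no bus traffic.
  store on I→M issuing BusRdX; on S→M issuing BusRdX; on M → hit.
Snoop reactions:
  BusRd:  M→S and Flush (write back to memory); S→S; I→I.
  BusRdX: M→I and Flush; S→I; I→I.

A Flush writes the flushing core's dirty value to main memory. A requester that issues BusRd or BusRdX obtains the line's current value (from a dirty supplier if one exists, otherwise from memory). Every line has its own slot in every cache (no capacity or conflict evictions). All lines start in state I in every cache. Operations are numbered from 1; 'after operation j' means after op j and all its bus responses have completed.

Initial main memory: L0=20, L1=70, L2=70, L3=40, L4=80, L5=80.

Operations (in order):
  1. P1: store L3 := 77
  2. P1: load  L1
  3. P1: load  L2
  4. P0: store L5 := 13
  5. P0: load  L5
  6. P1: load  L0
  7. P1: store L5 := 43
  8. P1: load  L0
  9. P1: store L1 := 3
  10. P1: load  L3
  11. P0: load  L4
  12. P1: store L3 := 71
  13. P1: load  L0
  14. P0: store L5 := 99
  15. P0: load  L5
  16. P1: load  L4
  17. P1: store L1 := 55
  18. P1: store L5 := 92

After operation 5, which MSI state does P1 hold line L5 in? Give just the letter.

[1] P1: store L3 := 77 | P0:I, P1:M(77) | bus: BusRdX
[2] P1: load  L1 | P0:I, P1:S(70) | bus: BusRd
[3] P1: load  L2 | P0:I, P1:S(70) | bus: BusRd
[4] P0: store L5 := 13 | P0:M(13), P1:I | bus: BusRdX
[5] P0: load  L5 | P0:M(13), P1:I | bus: none
[6] P1: load  L0 | P0:I, P1:S(20) | bus: BusRd
[7] P1: store L5 := 43 | P0:I, P1:M(43) | bus: BusRdX,Flush
[8] P1: load  L0 | P0:I, P1:S(20) | bus: none
[9] P1: store L1 := 3 | P0:I, P1:M(3) | bus: BusRdX
[10] P1: load  L3 | P0:I, P1:M(77) | bus: none
[11] P0: load  L4 | P0:S(80), P1:I | bus: BusRd
[12] P1: store L3 := 71 | P0:I, P1:M(71) | bus: none
[13] P1: load  L0 | P0:I, P1:S(20) | bus: none
[14] P0: store L5 := 99 | P0:M(99), P1:I | bus: BusRdX,Flush
[15] P0: load  L5 | P0:M(99), P1:I | bus: none
[16] P1: load  L4 | P0:S(80), P1:S(80) | bus: BusRd
[17] P1: store L1 := 55 | P0:I, P1:M(55) | bus: none
[18] P1: store L5 := 92 | P0:I, P1:M(92) | bus: BusRdX,Flush

state = I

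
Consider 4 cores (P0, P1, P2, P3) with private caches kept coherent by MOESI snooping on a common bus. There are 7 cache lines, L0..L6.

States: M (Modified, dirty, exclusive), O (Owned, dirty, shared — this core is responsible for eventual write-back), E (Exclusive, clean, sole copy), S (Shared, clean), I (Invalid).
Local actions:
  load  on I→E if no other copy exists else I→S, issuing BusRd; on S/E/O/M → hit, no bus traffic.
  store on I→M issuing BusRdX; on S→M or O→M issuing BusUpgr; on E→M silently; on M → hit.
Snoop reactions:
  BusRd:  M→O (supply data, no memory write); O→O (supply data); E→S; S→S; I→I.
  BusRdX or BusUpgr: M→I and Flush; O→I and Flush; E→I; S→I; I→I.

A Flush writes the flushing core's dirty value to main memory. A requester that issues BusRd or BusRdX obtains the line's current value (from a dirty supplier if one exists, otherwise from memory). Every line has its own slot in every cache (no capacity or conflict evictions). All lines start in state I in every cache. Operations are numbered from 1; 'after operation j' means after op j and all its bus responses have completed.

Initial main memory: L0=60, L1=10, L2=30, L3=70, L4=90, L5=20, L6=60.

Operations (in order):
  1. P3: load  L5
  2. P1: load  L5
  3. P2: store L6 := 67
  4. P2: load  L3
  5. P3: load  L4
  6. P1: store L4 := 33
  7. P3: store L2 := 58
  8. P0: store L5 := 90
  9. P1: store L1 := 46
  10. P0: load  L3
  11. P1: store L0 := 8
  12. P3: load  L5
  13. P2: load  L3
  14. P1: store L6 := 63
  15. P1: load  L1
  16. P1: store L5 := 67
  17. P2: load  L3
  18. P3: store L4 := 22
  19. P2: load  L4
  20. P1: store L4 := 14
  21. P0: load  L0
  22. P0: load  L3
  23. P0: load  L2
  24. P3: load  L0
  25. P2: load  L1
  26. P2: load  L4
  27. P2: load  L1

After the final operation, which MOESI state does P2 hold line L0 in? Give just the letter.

step 1: P3: load  L5  ⟶  IIIE  (L5)  txn=BusRd  M[L5]=20
step 2: P1: load  L5  ⟶  ISIS  (L5)  txn=BusRd  M[L5]=20
step 3: P2: store L6 := 67  ⟶  IIMI  (L6)  txn=BusRdX  M[L6]=60
step 4: P2: load  L3  ⟶  IIEI  (L3)  txn=BusRd  M[L3]=70
step 5: P3: load  L4  ⟶  IIIE  (L4)  txn=BusRd  M[L4]=90
step 6: P1: store L4 := 33  ⟶  IMII  (L4)  txn=BusRdX  M[L4]=90
step 7: P3: store L2 := 58  ⟶  IIIM  (L2)  txn=BusRdX  M[L2]=30
step 8: P0: store L5 := 90  ⟶  MIII  (L5)  txn=BusRdX  M[L5]=20
step 9: P1: store L1 := 46  ⟶  IMII  (L1)  txn=BusRdX  M[L1]=10
step 10: P0: load  L3  ⟶  SISI  (L3)  txn=BusRd  M[L3]=70
step 11: P1: store L0 := 8  ⟶  IMII  (L0)  txn=BusRdX  M[L0]=60
step 12: P3: load  L5  ⟶  OIIS  (L5)  txn=BusRd  M[L5]=20
step 13: P2: load  L3  ⟶  SISI  (L3)  txn=∅  M[L3]=70
step 14: P1: store L6 := 63  ⟶  IMII  (L6)  txn=BusRdX+Flush  M[L6]=67
step 15: P1: load  L1  ⟶  IMII  (L1)  txn=∅  M[L1]=10
step 16: P1: store L5 := 67  ⟶  IMII  (L5)  txn=BusRdX+Flush  M[L5]=90
step 17: P2: load  L3  ⟶  SISI  (L3)  txn=∅  M[L3]=70
step 18: P3: store L4 := 22  ⟶  IIIM  (L4)  txn=BusRdX+Flush  M[L4]=33
step 19: P2: load  L4  ⟶  IISO  (L4)  txn=BusRd  M[L4]=33
step 20: P1: store L4 := 14  ⟶  IMII  (L4)  txn=BusRdX+Flush  M[L4]=22
step 21: P0: load  L0  ⟶  SOII  (L0)  txn=BusRd  M[L0]=60
step 22: P0: load  L3  ⟶  SISI  (L3)  txn=∅  M[L3]=70
step 23: P0: load  L2  ⟶  SIIO  (L2)  txn=BusRd  M[L2]=30
step 24: P3: load  L0  ⟶  SOIS  (L0)  txn=BusRd  M[L0]=60
step 25: P2: load  L1  ⟶  IOSI  (L1)  txn=BusRd  M[L1]=10
step 26: P2: load  L4  ⟶  IOSI  (L4)  txn=BusRd  M[L4]=22
step 27: P2: load  L1  ⟶  IOSI  (L1)  txn=∅  M[L1]=10

state = I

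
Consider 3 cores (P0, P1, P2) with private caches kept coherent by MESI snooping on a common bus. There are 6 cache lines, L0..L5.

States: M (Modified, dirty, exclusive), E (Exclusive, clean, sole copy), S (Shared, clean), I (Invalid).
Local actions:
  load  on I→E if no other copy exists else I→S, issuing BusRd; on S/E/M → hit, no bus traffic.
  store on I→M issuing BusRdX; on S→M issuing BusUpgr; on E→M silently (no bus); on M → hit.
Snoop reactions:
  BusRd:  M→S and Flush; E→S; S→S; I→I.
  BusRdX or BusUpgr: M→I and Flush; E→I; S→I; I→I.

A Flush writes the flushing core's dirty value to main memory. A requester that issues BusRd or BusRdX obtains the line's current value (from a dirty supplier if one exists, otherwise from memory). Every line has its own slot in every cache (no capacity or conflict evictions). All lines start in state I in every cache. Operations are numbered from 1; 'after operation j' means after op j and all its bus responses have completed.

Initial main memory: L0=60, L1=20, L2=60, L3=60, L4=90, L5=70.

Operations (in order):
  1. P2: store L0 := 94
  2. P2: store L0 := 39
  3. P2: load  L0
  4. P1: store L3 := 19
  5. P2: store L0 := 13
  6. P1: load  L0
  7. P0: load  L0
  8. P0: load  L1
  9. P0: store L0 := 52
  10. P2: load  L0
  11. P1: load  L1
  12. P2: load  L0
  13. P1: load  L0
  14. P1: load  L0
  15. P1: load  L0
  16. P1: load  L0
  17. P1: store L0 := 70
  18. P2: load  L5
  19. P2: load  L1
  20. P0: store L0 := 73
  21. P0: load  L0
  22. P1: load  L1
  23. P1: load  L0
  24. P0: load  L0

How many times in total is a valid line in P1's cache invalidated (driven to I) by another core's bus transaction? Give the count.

  op1 P2: store L0 := 94 → I/I/M on L0; bus BusRdX; mem=60
  op2 P2: store L0 := 39 → I/I/M on L0; bus (none); mem=60
  op3 P2: load  L0 → I/I/M on L0; bus (none); mem=60
  op4 P1: store L3 := 19 → I/M/I on L3; bus BusRdX; mem=60
  op5 P2: store L0 := 13 → I/I/M on L0; bus (none); mem=60
  op6 P1: load  L0 → I/S/S on L0; bus BusRd Flush; mem=13
  op7 P0: load  L0 → S/S/S on L0; bus BusRd; mem=13
  op8 P0: load  L1 → E/I/I on L1; bus BusRd; mem=20
  op9 P0: store L0 := 52 → M/I/I on L0; bus BusUpgr; mem=13
  op10 P2: load  L0 → S/I/S on L0; bus BusRd Flush; mem=52
  op11 P1: load  L1 → S/S/I on L1; bus BusRd; mem=20
  op12 P2: load  L0 → S/I/S on L0; bus (none); mem=52
  op13 P1: load  L0 → S/S/S on L0; bus BusRd; mem=52
  op14 P1: load  L0 → S/S/S on L0; bus (none); mem=52
  op15 P1: load  L0 → S/S/S on L0; bus (none); mem=52
  op16 P1: load  L0 → S/S/S on L0; bus (none); mem=52
  op17 P1: store L0 := 70 → I/M/I on L0; bus BusUpgr; mem=52
  op18 P2: load  L5 → I/I/E on L5; bus BusRd; mem=70
  op19 P2: load  L1 → S/S/S on L1; bus BusRd; mem=20
  op20 P0: store L0 := 73 → M/I/I on L0; bus BusRdX Flush; mem=70
  op21 P0: load  L0 → M/I/I on L0; bus (none); mem=70
  op22 P1: load  L1 → S/S/S on L1; bus (none); mem=20
  op23 P1: load  L0 → S/S/I on L0; bus BusRd Flush; mem=73
  op24 P0: load  L0 → S/S/I on L0; bus (none); mem=73

invalidations = 2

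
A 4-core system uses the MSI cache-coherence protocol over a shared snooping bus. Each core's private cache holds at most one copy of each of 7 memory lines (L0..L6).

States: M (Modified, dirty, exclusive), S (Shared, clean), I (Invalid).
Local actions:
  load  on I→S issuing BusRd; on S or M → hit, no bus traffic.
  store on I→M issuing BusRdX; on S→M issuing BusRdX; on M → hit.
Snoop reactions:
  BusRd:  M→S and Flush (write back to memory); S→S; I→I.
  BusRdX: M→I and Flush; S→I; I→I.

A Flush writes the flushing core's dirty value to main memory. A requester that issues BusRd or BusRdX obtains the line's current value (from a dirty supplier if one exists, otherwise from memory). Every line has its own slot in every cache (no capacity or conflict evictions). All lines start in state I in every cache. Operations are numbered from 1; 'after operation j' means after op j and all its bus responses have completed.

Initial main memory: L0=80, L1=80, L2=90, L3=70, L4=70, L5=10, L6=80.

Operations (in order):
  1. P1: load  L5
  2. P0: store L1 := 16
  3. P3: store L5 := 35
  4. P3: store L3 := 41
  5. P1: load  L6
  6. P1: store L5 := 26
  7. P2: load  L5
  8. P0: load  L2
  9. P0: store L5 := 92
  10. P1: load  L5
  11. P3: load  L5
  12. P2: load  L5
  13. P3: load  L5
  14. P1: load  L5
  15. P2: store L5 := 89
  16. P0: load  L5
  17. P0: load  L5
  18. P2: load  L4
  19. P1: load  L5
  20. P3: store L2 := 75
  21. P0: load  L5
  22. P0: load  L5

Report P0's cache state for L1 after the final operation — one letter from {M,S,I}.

step 1: P1: load  L5  ⟶  ISII  (L5)  txn=BusRd  M[L5]=10
step 2: P0: store L1 := 16  ⟶  MIII  (L1)  txn=BusRdX  M[L1]=80
step 3: P3: store L5 := 35  ⟶  IIIM  (L5)  txn=BusRdX  M[L5]=10
step 4: P3: store L3 := 41  ⟶  IIIM  (L3)  txn=BusRdX  M[L3]=70
step 5: P1: load  L6  ⟶  ISII  (L6)  txn=BusRd  M[L6]=80
step 6: P1: store L5 := 26  ⟶  IMII  (L5)  txn=BusRdX+Flush  M[L5]=35
step 7: P2: load  L5  ⟶  ISSI  (L5)  txn=BusRd+Flush  M[L5]=26
step 8: P0: load  L2  ⟶  SIII  (L2)  txn=BusRd  M[L2]=90
step 9: P0: store L5 := 92  ⟶  MIII  (L5)  txn=BusRdX  M[L5]=26
step 10: P1: load  L5  ⟶  SSII  (L5)  txn=BusRd+Flush  M[L5]=92
step 11: P3: load  L5  ⟶  SSIS  (L5)  txn=BusRd  M[L5]=92
step 12: P2: load  L5  ⟶  SSSS  (L5)  txn=BusRd  M[L5]=92
step 13: P3: load  L5  ⟶  SSSS  (L5)  txn=∅  M[L5]=92
step 14: P1: load  L5  ⟶  SSSS  (L5)  txn=∅  M[L5]=92
step 15: P2: store L5 := 89  ⟶  IIMI  (L5)  txn=BusRdX  M[L5]=92
step 16: P0: load  L5  ⟶  SISI  (L5)  txn=BusRd+Flush  M[L5]=89
step 17: P0: load  L5  ⟶  SISI  (L5)  txn=∅  M[L5]=89
step 18: P2: load  L4  ⟶  IISI  (L4)  txn=BusRd  M[L4]=70
step 19: P1: load  L5  ⟶  SSSI  (L5)  txn=BusRd  M[L5]=89
step 20: P3: store L2 := 75  ⟶  IIIM  (L2)  txn=BusRdX  M[L2]=90
step 21: P0: load  L5  ⟶  SSSI  (L5)  txn=∅  M[L5]=89
step 22: P0: load  L5  ⟶  SSSI  (L5)  txn=∅  M[L5]=89

state = M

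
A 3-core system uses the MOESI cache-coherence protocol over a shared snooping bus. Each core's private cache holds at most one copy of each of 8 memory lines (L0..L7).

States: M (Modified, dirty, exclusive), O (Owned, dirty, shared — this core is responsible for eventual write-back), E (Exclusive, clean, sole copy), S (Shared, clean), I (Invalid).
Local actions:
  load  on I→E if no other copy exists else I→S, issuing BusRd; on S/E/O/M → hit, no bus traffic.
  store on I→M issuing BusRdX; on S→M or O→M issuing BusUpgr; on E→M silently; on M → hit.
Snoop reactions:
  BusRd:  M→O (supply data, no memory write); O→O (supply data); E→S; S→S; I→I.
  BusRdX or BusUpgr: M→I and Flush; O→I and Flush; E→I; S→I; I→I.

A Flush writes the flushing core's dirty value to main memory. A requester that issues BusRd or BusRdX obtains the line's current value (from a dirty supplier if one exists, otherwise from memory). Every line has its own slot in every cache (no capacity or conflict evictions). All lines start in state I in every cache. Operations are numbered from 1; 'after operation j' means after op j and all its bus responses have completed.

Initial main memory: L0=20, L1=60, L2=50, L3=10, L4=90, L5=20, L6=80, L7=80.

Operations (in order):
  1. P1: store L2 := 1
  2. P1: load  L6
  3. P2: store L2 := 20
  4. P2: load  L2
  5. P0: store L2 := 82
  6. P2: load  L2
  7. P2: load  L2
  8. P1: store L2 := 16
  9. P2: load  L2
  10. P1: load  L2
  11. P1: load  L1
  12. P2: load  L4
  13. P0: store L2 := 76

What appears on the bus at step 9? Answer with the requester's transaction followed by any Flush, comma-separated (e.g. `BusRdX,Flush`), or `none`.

bus = BusRd

step 1: P1: store L2 := 1  ⟶  IMI  (L2)  txn=BusRdX  M[L2]=50
step 2: P1: load  L6  ⟶  IEI  (L6)  txn=BusRd  M[L6]=80
step 3: P2: store L2 := 20  ⟶  IIM  (L2)  txn=BusRdX+Flush  M[L2]=1
step 4: P2: load  L2  ⟶  IIM  (L2)  txn=∅  M[L2]=1
step 5: P0: store L2 := 82  ⟶  MII  (L2)  txn=BusRdX+Flush  M[L2]=20
step 6: P2: load  L2  ⟶  OIS  (L2)  txn=BusRd  M[L2]=20
step 7: P2: load  L2  ⟶  OIS  (L2)  txn=∅  M[L2]=20
step 8: P1: store L2 := 16  ⟶  IMI  (L2)  txn=BusRdX+Flush  M[L2]=82
step 9: P2: load  L2  ⟶  IOS  (L2)  txn=BusRd  M[L2]=82
step 10: P1: load  L2  ⟶  IOS  (L2)  txn=∅  M[L2]=82
step 11: P1: load  L1  ⟶  IEI  (L1)  txn=BusRd  M[L1]=60
step 12: P2: load  L4  ⟶  IIE  (L4)  txn=BusRd  M[L4]=90
step 13: P0: store L2 := 76  ⟶  MII  (L2)  txn=BusRdX+Flush  M[L2]=16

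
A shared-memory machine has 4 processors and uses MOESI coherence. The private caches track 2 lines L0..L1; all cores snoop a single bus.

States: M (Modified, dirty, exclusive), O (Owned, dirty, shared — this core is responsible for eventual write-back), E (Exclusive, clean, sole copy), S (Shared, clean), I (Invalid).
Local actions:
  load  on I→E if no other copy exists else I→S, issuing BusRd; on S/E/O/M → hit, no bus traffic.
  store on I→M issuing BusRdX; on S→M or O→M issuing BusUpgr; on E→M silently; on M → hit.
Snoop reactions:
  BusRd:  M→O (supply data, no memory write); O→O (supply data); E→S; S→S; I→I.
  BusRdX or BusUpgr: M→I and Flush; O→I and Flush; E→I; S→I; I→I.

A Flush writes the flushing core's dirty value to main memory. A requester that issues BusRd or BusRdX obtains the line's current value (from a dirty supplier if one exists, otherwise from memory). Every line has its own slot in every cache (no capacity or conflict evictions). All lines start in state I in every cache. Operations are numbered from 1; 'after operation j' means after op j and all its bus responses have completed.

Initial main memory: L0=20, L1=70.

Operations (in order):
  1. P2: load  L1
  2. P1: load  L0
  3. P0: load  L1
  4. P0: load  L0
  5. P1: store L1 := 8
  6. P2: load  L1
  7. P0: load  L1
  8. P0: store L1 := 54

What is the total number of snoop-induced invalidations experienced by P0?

step 1: P2: load  L1  ⟶  IIEI  (L1)  txn=BusRd  M[L1]=70
step 2: P1: load  L0  ⟶  IEII  (L0)  txn=BusRd  M[L0]=20
step 3: P0: load  L1  ⟶  SISI  (L1)  txn=BusRd  M[L1]=70
step 4: P0: load  L0  ⟶  SSII  (L0)  txn=BusRd  M[L0]=20
step 5: P1: store L1 := 8  ⟶  IMII  (L1)  txn=BusRdX  M[L1]=70
step 6: P2: load  L1  ⟶  IOSI  (L1)  txn=BusRd  M[L1]=70
step 7: P0: load  L1  ⟶  SOSI  (L1)  txn=BusRd  M[L1]=70
step 8: P0: store L1 := 54  ⟶  MIII  (L1)  txn=BusUpgr+Flush  M[L1]=8

invalidations = 1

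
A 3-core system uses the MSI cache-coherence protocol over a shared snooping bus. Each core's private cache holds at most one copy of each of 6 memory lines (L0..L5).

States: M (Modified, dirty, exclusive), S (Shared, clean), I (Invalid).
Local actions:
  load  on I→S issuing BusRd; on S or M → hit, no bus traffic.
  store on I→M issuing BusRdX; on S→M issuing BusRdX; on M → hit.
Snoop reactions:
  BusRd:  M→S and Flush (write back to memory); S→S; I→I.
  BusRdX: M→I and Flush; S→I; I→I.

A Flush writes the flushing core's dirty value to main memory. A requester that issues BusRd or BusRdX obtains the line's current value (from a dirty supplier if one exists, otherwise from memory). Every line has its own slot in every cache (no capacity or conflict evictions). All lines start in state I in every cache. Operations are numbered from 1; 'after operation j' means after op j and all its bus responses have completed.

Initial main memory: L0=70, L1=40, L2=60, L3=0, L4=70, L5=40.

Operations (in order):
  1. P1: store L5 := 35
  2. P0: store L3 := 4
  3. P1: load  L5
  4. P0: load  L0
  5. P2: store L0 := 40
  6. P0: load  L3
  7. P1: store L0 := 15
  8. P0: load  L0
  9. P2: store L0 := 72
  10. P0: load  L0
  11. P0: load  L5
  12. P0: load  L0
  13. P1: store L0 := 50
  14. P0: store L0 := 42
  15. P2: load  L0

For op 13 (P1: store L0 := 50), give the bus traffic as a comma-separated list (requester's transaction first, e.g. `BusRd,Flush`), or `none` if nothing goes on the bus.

step 1: P1: store L5 := 35  ⟶  IMI  (L5)  txn=BusRdX  M[L5]=40
step 2: P0: store L3 := 4  ⟶  MII  (L3)  txn=BusRdX  M[L3]=0
step 3: P1: load  L5  ⟶  IMI  (L5)  txn=∅  M[L5]=40
step 4: P0: load  L0  ⟶  SII  (L0)  txn=BusRd  M[L0]=70
step 5: P2: store L0 := 40  ⟶  IIM  (L0)  txn=BusRdX  M[L0]=70
step 6: P0: load  L3  ⟶  MII  (L3)  txn=∅  M[L3]=0
step 7: P1: store L0 := 15  ⟶  IMI  (L0)  txn=BusRdX+Flush  M[L0]=40
step 8: P0: load  L0  ⟶  SSI  (L0)  txn=BusRd+Flush  M[L0]=15
step 9: P2: store L0 := 72  ⟶  IIM  (L0)  txn=BusRdX  M[L0]=15
step 10: P0: load  L0  ⟶  SIS  (L0)  txn=BusRd+Flush  M[L0]=72
step 11: P0: load  L5  ⟶  SSI  (L5)  txn=BusRd+Flush  M[L5]=35
step 12: P0: load  L0  ⟶  SIS  (L0)  txn=∅  M[L0]=72
step 13: P1: store L0 := 50  ⟶  IMI  (L0)  txn=BusRdX  M[L0]=72
step 14: P0: store L0 := 42  ⟶  MII  (L0)  txn=BusRdX+Flush  M[L0]=50
step 15: P2: load  L0  ⟶  SIS  (L0)  txn=BusRd+Flush  M[L0]=42

bus = BusRdX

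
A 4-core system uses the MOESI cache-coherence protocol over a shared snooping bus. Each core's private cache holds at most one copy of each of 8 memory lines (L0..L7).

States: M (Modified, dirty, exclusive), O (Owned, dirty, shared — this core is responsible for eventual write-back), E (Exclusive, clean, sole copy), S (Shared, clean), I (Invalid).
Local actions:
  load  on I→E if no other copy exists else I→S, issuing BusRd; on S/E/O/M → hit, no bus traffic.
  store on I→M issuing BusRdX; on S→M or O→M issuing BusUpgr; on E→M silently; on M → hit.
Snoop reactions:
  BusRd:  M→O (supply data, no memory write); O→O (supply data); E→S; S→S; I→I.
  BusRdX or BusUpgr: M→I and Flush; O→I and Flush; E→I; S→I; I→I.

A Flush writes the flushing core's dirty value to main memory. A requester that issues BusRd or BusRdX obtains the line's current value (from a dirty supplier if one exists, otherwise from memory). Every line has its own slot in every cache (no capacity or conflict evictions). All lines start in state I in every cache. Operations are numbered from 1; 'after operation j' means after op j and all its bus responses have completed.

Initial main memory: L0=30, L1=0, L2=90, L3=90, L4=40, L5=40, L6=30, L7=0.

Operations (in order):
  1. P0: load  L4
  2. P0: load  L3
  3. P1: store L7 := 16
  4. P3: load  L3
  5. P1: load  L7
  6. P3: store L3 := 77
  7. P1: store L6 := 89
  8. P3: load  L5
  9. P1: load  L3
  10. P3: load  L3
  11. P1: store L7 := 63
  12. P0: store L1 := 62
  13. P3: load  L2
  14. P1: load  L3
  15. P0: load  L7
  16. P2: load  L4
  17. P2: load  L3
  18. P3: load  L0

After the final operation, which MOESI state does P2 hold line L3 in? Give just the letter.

state = S

[1] P0: load  L4 | P0:E(40), P1:I, P2:I, P3:I | bus: BusRd
[2] P0: load  L3 | P0:E(90), P1:I, P2:I, P3:I | bus: BusRd
[3] P1: store L7 := 16 | P0:I, P1:M(16), P2:I, P3:I | bus: BusRdX
[4] P3: load  L3 | P0:S(90), P1:I, P2:I, P3:S(90) | bus: BusRd
[5] P1: load  L7 | P0:I, P1:M(16), P2:I, P3:I | bus: none
[6] P3: store L3 := 77 | P0:I, P1:I, P2:I, P3:M(77) | bus: BusUpgr
[7] P1: store L6 := 89 | P0:I, P1:M(89), P2:I, P3:I | bus: BusRdX
[8] P3: load  L5 | P0:I, P1:I, P2:I, P3:E(40) | bus: BusRd
[9] P1: load  L3 | P0:I, P1:S(77), P2:I, P3:O(77) | bus: BusRd
[10] P3: load  L3 | P0:I, P1:S(77), P2:I, P3:O(77) | bus: none
[11] P1: store L7 := 63 | P0:I, P1:M(63), P2:I, P3:I | bus: none
[12] P0: store L1 := 62 | P0:M(62), P1:I, P2:I, P3:I | bus: BusRdX
[13] P3: load  L2 | P0:I, P1:I, P2:I, P3:E(90) | bus: BusRd
[14] P1: load  L3 | P0:I, P1:S(77), P2:I, P3:O(77) | bus: none
[15] P0: load  L7 | P0:S(63), P1:O(63), P2:I, P3:I | bus: BusRd
[16] P2: load  L4 | P0:S(40), P1:I, P2:S(40), P3:I | bus: BusRd
[17] P2: load  L3 | P0:I, P1:S(77), P2:S(77), P3:O(77) | bus: BusRd
[18] P3: load  L0 | P0:I, P1:I, P2:I, P3:E(30) | bus: BusRd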